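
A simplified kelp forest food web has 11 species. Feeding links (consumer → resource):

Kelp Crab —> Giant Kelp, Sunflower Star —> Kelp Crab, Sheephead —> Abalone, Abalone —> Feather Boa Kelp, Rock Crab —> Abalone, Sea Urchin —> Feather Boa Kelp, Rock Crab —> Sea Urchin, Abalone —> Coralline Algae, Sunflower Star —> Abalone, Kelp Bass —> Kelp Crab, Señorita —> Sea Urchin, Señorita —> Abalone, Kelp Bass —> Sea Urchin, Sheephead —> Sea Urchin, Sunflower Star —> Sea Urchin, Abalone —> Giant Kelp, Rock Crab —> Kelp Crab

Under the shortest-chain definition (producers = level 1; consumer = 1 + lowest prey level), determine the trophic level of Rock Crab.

Trophic level 3

Feather Boa Kelp is a producer → level 1.
Sea Urchin eats Feather Boa Kelp → level 2.
Rock Crab eats Sea Urchin → level 3.
No prey of Rock Crab is below level 2, so 3 is the minimum.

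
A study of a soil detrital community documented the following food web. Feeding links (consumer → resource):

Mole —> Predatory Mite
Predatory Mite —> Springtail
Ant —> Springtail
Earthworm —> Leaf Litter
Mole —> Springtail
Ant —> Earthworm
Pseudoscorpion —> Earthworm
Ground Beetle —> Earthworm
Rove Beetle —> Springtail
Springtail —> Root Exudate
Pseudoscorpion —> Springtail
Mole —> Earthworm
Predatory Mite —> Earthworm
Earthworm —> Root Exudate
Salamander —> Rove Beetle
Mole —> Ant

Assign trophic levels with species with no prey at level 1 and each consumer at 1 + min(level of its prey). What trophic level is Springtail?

Root Exudate has no prey (basal) → level 1.
Springtail eats Root Exudate → level 2.

Trophic level 2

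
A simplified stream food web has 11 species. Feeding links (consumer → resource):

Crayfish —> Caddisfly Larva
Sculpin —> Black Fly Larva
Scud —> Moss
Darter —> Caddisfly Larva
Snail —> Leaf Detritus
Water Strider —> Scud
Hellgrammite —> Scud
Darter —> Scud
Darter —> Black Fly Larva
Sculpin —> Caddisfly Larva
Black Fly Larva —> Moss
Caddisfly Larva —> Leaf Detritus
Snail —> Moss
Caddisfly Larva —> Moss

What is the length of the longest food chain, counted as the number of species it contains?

One longest chain: Moss → Scud → Water Strider.
It has 3 species and 2 links.

3 species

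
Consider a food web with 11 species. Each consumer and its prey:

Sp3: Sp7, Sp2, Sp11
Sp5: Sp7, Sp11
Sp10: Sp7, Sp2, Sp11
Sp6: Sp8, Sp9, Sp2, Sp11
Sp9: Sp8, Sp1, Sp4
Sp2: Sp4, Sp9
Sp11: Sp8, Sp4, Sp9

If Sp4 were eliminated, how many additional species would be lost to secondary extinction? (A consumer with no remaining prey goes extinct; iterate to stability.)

Remove Sp4.
Every predator of it retains at least one other prey: Sp9 still has Sp8, Sp1; Sp2 still has Sp9; Sp11 still has Sp8, Sp9.
No consumer loses all prey, so no secondary extinctions occur.

0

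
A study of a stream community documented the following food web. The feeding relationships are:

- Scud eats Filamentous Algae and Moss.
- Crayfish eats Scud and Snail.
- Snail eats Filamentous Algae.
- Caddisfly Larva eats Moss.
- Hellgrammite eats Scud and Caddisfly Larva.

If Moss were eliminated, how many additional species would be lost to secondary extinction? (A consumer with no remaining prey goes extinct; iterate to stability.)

Remove Moss.
Round 1: Caddisfly Larva (all prey gone) → extinct.
No further losses. Total secondary extinctions: 1.

1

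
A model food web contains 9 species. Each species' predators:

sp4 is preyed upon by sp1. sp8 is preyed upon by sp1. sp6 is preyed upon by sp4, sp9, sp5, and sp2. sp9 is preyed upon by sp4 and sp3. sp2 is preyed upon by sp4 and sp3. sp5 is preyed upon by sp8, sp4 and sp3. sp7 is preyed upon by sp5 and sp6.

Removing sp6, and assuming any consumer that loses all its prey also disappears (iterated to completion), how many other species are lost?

Remove sp6.
Round 1: sp2 (all prey gone), sp9 (all prey gone) → extinct.
No further losses. Total secondary extinctions: 2.

2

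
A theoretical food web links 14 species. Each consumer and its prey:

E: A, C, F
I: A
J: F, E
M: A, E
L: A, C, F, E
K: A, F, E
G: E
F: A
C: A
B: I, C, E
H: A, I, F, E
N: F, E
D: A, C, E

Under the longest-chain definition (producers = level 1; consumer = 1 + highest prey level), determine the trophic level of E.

Trophic level 3

A is a producer → level 1.
C eats A → level 2.
E eats C (level 2); other prey at levels: A 1, F 2 → level 3.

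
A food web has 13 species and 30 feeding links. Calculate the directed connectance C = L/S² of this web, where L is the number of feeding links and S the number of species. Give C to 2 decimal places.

C = 0.18

The web has S = 13 species and L = 30 feeding links.
C = L / S² = 30 / 169 = 0.1775 ≈ 0.18.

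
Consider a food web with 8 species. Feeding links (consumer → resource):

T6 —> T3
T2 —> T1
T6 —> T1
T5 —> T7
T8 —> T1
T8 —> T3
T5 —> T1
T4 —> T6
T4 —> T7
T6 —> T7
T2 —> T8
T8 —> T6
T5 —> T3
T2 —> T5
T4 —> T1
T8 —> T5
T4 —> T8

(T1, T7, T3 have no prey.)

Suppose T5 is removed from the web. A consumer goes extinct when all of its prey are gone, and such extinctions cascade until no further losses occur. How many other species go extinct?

Remove T5.
Every predator of it retains at least one other prey: T8 still has T1, T3, T6; T2 still has T1, T8.
No consumer loses all prey, so no secondary extinctions occur.

0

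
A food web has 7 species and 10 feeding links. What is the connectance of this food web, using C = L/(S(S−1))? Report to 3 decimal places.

The web has S = 7 species and L = 10 feeding links.
C = L / (S(S−1)) = 10 / 42 = 0.2381 ≈ 0.238.

C = 0.238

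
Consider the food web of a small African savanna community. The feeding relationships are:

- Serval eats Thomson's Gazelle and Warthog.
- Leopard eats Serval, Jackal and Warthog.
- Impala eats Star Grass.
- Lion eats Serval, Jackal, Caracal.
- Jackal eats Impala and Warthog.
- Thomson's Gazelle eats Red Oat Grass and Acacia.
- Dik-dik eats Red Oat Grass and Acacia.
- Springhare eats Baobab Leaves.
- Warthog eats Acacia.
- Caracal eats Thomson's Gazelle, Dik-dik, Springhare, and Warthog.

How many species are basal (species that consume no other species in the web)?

Basal species (no prey listed): Red Oat Grass, Star Grass, Acacia, Baobab Leaves.
Count: 4.

4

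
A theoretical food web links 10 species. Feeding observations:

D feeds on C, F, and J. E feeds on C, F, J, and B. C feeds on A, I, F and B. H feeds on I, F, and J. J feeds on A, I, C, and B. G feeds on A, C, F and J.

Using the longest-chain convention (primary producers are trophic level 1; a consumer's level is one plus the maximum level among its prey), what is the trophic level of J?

B is a producer → level 1.
C eats B (level 1); other prey at levels: A 1, I 1, F 1 → level 2.
J eats C (level 2); other prey at levels: B 1, A 1, I 1 → level 3.

Trophic level 3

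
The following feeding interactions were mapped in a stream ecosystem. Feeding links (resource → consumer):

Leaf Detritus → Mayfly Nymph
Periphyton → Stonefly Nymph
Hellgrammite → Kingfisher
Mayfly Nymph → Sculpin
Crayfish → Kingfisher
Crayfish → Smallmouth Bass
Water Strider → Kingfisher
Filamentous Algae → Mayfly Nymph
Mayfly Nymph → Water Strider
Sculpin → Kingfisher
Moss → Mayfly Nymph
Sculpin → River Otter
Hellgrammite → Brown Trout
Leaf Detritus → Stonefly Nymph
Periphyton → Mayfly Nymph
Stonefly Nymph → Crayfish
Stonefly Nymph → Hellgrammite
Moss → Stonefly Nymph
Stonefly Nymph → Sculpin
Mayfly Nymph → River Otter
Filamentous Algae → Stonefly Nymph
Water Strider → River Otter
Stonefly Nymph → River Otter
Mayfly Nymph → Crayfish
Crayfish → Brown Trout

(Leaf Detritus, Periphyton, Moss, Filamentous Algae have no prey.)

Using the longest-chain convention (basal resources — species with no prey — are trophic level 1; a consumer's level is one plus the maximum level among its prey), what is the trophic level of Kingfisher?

Leaf Detritus has no prey (basal) → level 1.
Stonefly Nymph eats Leaf Detritus (level 1); other prey at levels: Periphyton 1, Moss 1, Filamentous Algae 1 → level 2.
Sculpin eats Stonefly Nymph (level 2); other prey at levels: Mayfly Nymph 2 → level 3.
Kingfisher eats Sculpin (level 3); other prey at levels: Crayfish 3, Water Strider 3, Hellgrammite 3 → level 4.

Trophic level 4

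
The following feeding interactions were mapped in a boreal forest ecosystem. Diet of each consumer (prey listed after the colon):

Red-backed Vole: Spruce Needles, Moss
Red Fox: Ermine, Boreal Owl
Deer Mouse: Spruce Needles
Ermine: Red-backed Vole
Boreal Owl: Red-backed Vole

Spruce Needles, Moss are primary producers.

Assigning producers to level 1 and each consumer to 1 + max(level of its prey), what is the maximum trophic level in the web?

4

Producers (level 1): Spruce Needles, Moss.
Spruce Needles → Red-backed Vole → Ermine → Red Fox gives Red Fox level 4.
No species has a prey at level 4, so no species reaches level 5.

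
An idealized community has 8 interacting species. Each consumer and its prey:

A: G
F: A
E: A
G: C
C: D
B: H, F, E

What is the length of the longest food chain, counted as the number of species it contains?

One longest chain: D → C → G → A → F → B.
It has 6 species and 5 links.

6 species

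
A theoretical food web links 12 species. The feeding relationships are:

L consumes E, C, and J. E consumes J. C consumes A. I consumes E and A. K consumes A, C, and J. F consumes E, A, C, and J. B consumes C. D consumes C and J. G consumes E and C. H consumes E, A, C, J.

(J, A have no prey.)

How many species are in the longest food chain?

One longest chain: J → E → H.
It has 3 species and 2 links.

3 species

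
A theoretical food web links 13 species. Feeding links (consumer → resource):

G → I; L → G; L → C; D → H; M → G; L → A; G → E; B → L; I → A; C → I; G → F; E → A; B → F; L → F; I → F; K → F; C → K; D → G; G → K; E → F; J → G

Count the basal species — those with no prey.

Basal species (no prey listed): F, A, H.
Count: 3.

3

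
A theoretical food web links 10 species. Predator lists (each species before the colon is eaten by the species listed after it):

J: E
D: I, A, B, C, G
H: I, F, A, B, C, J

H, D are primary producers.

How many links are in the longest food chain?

2 links

One longest chain: H → J → E.
It has 3 species and 2 links.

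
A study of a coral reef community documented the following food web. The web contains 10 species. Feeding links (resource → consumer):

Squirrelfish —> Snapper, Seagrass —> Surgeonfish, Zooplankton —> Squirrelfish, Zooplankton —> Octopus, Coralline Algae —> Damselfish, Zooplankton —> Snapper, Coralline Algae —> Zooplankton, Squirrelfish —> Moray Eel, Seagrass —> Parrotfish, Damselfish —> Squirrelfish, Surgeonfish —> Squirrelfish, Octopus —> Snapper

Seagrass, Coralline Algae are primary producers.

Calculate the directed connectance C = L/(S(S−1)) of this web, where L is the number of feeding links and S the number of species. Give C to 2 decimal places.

C = 0.13

The web has S = 10 species and L = 12 feeding links.
C = L / (S(S−1)) = 12 / 90 = 0.1333 ≈ 0.13.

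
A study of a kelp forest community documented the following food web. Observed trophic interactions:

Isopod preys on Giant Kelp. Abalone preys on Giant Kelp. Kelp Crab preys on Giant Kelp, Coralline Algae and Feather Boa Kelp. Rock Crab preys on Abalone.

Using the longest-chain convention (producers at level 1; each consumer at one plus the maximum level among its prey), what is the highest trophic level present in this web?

3

Producers (level 1): Giant Kelp, Feather Boa Kelp, Coralline Algae.
Giant Kelp → Abalone → Rock Crab gives Rock Crab level 3.
No species has a prey at level 3, so no species reaches level 4.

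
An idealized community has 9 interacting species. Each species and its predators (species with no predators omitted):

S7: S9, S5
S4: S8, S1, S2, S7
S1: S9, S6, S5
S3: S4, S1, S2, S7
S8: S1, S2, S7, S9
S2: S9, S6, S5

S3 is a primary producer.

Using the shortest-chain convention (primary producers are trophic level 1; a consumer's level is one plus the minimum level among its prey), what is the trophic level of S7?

S3 is a producer → level 1.
S7 eats S3 → level 2.

Trophic level 2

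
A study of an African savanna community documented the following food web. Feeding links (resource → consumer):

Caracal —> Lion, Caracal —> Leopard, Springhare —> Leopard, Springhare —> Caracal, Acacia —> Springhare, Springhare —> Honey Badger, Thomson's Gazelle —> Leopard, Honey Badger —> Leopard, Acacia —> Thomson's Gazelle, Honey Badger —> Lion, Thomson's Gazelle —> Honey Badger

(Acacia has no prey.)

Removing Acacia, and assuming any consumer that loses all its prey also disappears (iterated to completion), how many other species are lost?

6

Remove Acacia.
Round 1: Springhare (all prey gone), Thomson's Gazelle (all prey gone) → extinct.
Round 2: Honey Badger (all prey gone), Caracal (all prey gone) → extinct.
Round 3: Leopard (all prey gone), Lion (all prey gone) → extinct.
No further losses. Total secondary extinctions: 6.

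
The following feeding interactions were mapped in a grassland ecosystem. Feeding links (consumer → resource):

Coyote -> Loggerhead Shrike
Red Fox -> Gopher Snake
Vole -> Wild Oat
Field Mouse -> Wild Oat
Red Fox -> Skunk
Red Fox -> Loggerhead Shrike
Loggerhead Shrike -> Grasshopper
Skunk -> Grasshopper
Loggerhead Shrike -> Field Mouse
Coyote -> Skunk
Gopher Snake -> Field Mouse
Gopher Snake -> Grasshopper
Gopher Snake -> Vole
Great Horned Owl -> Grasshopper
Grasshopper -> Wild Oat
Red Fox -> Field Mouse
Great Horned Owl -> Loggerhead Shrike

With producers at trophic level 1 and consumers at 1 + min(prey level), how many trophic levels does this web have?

4

Producers (level 1): Wild Oat.
Following each consumer down to its lowest-level prey: Wild Oat → Grasshopper → Skunk → Coyote (levels 1 through 4).
All prey of Coyote (Skunk 3, Loggerhead Shrike 3) are at level 3 or above, so Coyote is at level 1 + 3 = 4.
Every consumer has at least one prey at level 3 or below, so none exceeds level 4.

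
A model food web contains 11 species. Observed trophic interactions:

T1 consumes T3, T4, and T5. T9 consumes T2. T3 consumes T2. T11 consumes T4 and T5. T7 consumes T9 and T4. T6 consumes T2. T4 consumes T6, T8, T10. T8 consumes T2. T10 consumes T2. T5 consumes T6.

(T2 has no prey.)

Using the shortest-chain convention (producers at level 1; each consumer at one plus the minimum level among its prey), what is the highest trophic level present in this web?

4

Producers (level 1): T2.
Following each consumer down to its lowest-level prey: T2 → T6 → T4 → T11 (levels 1 through 4).
All prey of T11 (T4 3, T5 3) are at level 3 or above, so T11 is at level 1 + 3 = 4.
Every consumer has at least one prey at level 3 or below, so none exceeds level 4.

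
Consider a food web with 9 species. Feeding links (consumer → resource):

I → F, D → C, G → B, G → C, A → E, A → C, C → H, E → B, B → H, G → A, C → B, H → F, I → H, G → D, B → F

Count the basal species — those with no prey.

1

Basal species (no prey listed): F.
Count: 1.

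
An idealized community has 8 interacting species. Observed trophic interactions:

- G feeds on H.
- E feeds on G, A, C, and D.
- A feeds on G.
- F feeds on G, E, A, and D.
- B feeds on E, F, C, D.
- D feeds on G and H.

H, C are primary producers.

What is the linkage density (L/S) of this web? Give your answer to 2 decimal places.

There are L = 16 links among S = 8 species.
L/S = 16/8 = 2.0000 ≈ 2.00.

L/S = 2.00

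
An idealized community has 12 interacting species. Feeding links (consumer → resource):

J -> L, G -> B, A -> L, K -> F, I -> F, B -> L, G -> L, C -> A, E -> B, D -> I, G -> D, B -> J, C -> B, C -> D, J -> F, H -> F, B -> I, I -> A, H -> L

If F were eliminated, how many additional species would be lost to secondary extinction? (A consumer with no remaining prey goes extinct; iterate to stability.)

1

Remove F.
Round 1: K (all prey gone) → extinct.
No further losses. Total secondary extinctions: 1.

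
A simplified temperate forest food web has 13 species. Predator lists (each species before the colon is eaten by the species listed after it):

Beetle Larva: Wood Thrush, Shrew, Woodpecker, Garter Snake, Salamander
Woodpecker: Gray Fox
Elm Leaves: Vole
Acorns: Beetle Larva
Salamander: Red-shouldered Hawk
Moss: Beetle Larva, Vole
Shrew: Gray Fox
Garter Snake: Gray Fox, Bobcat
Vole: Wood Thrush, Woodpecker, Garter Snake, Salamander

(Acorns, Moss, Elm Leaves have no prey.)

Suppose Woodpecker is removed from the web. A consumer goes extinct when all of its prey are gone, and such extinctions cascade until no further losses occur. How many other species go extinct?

0

Remove Woodpecker.
Every predator of it retains at least one other prey: Gray Fox still has Shrew, Garter Snake.
No consumer loses all prey, so no secondary extinctions occur.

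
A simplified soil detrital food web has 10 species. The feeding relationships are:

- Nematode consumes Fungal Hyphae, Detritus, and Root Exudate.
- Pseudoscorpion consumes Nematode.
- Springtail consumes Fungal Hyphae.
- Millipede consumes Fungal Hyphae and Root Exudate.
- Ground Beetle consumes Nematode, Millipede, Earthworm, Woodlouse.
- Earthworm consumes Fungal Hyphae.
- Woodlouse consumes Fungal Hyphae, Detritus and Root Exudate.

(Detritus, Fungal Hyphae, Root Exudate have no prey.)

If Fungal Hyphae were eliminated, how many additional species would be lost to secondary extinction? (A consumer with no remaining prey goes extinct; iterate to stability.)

Remove Fungal Hyphae.
Round 1: Springtail (all prey gone), Earthworm (all prey gone) → extinct.
No further losses. Total secondary extinctions: 2.

2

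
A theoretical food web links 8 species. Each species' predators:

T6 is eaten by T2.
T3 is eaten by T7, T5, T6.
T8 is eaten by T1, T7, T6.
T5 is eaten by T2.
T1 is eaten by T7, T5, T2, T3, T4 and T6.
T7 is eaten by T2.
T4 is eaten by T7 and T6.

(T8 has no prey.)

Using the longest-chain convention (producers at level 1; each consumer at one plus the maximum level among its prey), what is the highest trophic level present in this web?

5

Producers (level 1): T8.
T8 → T1 → T4 → T6 → T2 gives T2 level 5.
No species has a prey at level 5, so no species reaches level 6.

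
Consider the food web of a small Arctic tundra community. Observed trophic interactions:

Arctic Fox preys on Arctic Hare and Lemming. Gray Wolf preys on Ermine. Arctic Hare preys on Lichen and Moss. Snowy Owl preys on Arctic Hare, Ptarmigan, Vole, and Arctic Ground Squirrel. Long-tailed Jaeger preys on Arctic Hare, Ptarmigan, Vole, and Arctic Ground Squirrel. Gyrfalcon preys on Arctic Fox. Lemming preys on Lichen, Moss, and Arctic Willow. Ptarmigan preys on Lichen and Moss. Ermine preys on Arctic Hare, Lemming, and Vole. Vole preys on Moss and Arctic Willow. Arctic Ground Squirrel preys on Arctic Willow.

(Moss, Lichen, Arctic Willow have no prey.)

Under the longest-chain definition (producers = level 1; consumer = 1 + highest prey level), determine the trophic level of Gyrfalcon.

Trophic level 4

Moss is a producer → level 1.
Lemming eats Moss (level 1); other prey at levels: Lichen 1, Arctic Willow 1 → level 2.
Arctic Fox eats Lemming (level 2); other prey at levels: Arctic Hare 2 → level 3.
Gyrfalcon eats Arctic Fox → level 4.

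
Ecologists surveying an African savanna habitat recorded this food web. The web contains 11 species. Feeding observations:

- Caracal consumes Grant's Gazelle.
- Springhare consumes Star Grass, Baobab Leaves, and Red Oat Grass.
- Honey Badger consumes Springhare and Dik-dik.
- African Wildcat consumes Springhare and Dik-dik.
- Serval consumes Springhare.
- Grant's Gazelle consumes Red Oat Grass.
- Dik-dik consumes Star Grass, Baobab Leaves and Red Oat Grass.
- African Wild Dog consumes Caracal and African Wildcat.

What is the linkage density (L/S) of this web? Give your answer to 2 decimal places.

There are L = 15 links among S = 11 species.
L/S = 15/11 = 1.3636 ≈ 1.36.

L/S = 1.36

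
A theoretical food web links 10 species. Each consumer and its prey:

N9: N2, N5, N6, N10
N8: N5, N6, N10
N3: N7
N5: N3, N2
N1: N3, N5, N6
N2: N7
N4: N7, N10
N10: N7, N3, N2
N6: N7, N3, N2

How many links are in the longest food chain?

3 links

One longest chain: N7 → N3 → N5 → N9.
It has 4 species and 3 links.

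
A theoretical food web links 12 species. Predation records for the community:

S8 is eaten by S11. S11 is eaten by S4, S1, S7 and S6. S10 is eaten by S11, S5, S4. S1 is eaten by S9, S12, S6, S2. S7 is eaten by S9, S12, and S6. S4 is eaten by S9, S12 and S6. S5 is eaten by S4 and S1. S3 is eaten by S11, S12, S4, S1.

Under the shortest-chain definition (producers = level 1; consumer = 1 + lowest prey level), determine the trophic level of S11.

S8 is a producer → level 1.
S11 eats S8 → level 2.

Trophic level 2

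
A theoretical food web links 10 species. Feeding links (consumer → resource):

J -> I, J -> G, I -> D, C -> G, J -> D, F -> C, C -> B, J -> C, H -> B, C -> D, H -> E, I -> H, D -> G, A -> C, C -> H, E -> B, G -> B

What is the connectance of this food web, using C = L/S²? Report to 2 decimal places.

The web has S = 10 species and L = 17 feeding links.
C = L / S² = 17 / 100 = 0.1700 ≈ 0.17.

C = 0.17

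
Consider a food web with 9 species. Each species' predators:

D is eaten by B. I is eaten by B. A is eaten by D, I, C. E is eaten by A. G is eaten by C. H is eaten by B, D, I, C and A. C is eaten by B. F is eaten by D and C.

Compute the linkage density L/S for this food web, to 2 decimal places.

L/S = 1.67

There are L = 15 links among S = 9 species.
L/S = 15/9 = 1.6667 ≈ 1.67.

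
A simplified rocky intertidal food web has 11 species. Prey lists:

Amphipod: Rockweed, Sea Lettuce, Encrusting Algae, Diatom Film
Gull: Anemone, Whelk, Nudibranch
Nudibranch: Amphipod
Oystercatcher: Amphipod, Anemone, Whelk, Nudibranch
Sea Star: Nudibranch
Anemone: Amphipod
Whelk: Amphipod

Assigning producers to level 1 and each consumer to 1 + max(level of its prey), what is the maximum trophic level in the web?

Producers (level 1): Rockweed, Sea Lettuce, Encrusting Algae, Diatom Film.
Rockweed → Amphipod → Nudibranch → Sea Star gives Sea Star level 4.
No species has a prey at level 4, so no species reaches level 5.

4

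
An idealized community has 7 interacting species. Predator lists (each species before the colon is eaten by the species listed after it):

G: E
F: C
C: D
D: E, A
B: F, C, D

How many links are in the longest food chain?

One longest chain: B → F → C → D → E.
It has 5 species and 4 links.

4 links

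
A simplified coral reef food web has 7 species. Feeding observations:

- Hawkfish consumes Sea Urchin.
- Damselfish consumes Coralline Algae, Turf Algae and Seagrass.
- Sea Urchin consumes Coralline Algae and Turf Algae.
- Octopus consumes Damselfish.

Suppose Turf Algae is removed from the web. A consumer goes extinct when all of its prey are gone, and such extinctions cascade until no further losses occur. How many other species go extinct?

0

Remove Turf Algae.
Every predator of it retains at least one other prey: Sea Urchin still has Coralline Algae; Damselfish still has Seagrass, Coralline Algae.
No consumer loses all prey, so no secondary extinctions occur.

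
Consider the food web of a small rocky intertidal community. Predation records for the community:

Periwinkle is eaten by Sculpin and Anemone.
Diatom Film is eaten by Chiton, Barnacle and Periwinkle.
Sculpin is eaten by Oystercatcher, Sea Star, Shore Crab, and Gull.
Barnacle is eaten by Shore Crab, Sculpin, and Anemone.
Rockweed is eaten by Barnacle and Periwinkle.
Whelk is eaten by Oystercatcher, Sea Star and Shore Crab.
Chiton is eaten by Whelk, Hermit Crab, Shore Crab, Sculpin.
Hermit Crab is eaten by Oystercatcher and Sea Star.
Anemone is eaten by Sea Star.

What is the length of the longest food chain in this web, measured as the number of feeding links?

3 links

One longest chain: Diatom Film → Chiton → Whelk → Shore Crab.
It has 4 species and 3 links.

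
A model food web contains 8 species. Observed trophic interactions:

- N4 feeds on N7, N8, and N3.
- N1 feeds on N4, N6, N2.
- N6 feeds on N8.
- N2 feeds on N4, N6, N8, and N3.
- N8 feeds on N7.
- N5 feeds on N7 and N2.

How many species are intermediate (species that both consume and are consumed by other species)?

4

Intermediate species (has both prey and predators): N8, N4, N6, N2.
Count: 4.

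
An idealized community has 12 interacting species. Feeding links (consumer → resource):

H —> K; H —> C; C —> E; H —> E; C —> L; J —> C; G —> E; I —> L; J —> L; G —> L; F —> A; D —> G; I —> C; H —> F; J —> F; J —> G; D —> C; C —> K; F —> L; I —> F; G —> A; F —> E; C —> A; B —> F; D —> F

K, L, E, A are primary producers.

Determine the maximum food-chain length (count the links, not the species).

2 links

One longest chain: L → F → B.
It has 3 species and 2 links.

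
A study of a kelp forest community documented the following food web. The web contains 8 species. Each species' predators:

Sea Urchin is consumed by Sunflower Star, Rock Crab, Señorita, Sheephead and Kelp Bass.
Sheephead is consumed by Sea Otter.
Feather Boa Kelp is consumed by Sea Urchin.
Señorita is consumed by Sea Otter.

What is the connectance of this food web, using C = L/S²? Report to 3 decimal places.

The web has S = 8 species and L = 8 feeding links.
C = L / S² = 8 / 64 = 0.1250 ≈ 0.125.

C = 0.125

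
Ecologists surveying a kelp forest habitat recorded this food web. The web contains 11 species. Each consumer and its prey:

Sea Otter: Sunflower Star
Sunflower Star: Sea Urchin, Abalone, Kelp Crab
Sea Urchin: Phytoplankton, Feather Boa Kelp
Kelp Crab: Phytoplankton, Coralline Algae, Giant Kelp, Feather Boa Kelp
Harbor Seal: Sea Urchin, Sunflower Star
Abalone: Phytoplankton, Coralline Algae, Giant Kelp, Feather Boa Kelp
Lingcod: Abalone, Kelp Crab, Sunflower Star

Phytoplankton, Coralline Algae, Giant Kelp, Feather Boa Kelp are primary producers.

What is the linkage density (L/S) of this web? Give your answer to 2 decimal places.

There are L = 19 links among S = 11 species.
L/S = 19/11 = 1.7273 ≈ 1.73.

L/S = 1.73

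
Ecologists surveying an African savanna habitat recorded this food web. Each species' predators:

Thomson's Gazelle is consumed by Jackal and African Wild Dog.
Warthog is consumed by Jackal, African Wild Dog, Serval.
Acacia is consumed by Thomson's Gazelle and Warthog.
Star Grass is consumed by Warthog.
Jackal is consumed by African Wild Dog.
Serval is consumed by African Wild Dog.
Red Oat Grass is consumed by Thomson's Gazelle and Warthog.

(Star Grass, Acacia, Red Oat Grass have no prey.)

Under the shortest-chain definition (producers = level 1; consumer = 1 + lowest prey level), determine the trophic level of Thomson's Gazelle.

Acacia is a producer → level 1.
Thomson's Gazelle eats Acacia → level 2.

Trophic level 2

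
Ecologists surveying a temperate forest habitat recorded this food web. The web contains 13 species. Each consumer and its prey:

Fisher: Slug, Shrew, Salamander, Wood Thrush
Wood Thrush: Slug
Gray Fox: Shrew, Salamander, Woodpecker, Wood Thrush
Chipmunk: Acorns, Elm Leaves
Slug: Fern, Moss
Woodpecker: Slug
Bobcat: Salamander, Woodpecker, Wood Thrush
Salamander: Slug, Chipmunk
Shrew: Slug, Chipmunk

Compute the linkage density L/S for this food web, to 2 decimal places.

L/S = 1.62

There are L = 21 links among S = 13 species.
L/S = 21/13 = 1.6154 ≈ 1.62.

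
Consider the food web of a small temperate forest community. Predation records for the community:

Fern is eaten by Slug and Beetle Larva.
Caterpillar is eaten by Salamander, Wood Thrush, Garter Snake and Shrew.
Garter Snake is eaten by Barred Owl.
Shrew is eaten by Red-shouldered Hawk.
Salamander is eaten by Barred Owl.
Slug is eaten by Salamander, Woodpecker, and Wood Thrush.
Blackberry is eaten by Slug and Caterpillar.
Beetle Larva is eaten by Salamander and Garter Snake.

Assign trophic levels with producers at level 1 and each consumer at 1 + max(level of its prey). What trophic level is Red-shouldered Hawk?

Trophic level 4

Blackberry is a producer → level 1.
Caterpillar eats Blackberry → level 2.
Shrew eats Caterpillar → level 3.
Red-shouldered Hawk eats Shrew → level 4.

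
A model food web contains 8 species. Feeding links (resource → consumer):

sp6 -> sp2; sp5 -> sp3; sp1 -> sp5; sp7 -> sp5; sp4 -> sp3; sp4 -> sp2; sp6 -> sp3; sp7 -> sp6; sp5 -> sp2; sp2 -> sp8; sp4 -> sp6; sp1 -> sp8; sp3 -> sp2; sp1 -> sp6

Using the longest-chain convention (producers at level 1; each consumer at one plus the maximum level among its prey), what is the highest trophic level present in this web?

Producers (level 1): sp1, sp7, sp4.
sp1 → sp6 → sp3 → sp2 → sp8 gives sp8 level 5.
No species has a prey at level 5, so no species reaches level 6.

5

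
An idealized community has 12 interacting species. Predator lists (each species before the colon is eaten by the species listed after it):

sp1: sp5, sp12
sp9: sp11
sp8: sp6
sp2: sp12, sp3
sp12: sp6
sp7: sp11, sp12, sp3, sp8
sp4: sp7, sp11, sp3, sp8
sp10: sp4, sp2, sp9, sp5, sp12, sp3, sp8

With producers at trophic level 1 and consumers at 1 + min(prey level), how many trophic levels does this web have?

3

Producers (level 1): sp1, sp10.
Following each consumer down to its lowest-level prey: sp10 → sp4 → sp11 (levels 1 through 3).
All prey of sp11 (sp4 2, sp9 2, sp7 3) are at level 2 or above, so sp11 is at level 1 + 2 = 3.
Every consumer has at least one prey at level 2 or below, so none exceeds level 3.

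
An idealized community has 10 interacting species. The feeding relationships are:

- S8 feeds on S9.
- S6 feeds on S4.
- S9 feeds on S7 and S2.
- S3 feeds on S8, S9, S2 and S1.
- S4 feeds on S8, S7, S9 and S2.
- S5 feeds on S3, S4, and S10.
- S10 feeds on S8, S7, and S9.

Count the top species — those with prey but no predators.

2

Top species (has prey, but nothing eats it): S6, S5.
Count: 2.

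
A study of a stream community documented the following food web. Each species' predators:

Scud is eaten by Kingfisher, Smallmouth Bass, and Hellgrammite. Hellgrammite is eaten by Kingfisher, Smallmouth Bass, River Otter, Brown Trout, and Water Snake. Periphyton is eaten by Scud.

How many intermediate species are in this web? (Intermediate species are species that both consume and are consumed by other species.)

Intermediate species (has both prey and predators): Scud, Hellgrammite.
Count: 2.

2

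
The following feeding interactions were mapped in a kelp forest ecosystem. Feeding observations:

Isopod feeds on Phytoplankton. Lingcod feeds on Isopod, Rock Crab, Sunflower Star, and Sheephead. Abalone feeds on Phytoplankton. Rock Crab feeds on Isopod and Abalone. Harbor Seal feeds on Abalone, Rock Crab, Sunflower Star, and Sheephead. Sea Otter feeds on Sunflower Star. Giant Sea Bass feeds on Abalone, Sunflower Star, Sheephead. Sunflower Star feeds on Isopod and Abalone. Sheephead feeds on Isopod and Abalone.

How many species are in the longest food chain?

One longest chain: Phytoplankton → Isopod → Sunflower Star → Sea Otter.
It has 4 species and 3 links.

4 species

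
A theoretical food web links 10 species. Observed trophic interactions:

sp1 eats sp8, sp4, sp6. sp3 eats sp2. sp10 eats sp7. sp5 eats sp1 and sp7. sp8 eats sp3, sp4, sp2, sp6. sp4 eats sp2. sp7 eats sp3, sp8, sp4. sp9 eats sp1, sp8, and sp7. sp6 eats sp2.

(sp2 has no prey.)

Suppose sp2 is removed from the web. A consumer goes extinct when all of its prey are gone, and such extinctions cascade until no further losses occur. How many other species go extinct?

Remove sp2.
Round 1: sp3 (all prey gone), sp4 (all prey gone), sp6 (all prey gone) → extinct.
Round 2: sp8 (all prey gone) → extinct.
Round 3: sp7 (all prey gone), sp1 (all prey gone) → extinct.
Round 4: sp9 (all prey gone), sp10 (all prey gone), sp5 (all prey gone) → extinct.
No further losses. Total secondary extinctions: 9.

9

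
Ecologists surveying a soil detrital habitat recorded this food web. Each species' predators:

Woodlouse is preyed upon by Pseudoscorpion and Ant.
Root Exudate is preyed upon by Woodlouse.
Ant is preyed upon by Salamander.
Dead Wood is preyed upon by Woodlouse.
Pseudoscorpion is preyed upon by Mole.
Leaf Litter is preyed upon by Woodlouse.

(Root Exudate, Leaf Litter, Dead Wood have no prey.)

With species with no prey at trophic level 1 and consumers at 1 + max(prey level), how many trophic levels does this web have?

4

Basal resources (level 1): Root Exudate, Leaf Litter, Dead Wood.
Root Exudate → Woodlouse → Pseudoscorpion → Mole gives Mole level 4.
No species has a prey at level 4, so no species reaches level 5.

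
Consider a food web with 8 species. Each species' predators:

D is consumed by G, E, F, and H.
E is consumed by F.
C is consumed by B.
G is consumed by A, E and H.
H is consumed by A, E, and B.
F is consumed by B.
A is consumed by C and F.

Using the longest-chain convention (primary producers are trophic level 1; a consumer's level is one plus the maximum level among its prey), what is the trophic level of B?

Trophic level 6

D is a producer → level 1.
G eats D → level 2.
H eats G (level 2); other prey at levels: D 1 → level 3.
E eats H (level 3); other prey at levels: D 1, G 2 → level 4.
F eats E (level 4); other prey at levels: D 1, A 4 → level 5.
B eats F (level 5); other prey at levels: H 3, C 5 → level 6.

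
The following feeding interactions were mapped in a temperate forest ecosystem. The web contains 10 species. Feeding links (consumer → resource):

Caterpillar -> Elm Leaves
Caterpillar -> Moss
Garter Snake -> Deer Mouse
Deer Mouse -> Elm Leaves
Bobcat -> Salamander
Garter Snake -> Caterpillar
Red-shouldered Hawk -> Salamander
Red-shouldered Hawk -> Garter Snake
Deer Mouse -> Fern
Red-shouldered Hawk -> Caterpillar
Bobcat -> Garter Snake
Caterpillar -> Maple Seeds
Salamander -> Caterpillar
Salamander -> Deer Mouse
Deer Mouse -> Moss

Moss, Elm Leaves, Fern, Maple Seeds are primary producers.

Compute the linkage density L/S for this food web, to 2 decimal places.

L/S = 1.50

There are L = 15 links among S = 10 species.
L/S = 15/10 = 1.5000 ≈ 1.50.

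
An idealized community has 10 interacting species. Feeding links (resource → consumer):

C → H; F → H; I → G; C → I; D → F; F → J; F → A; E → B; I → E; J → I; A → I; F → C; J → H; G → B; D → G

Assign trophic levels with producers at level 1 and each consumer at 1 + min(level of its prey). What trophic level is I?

Trophic level 4

D is a producer → level 1.
F eats D → level 2.
J eats F → level 3.
I eats J → level 4.
No prey of I is below level 3, so 4 is the minimum.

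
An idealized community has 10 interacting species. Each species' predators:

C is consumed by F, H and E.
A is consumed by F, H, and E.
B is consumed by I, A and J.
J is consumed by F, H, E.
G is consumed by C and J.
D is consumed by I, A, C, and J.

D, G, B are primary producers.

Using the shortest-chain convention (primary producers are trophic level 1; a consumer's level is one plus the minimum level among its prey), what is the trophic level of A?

D is a producer → level 1.
A eats D → level 2.

Trophic level 2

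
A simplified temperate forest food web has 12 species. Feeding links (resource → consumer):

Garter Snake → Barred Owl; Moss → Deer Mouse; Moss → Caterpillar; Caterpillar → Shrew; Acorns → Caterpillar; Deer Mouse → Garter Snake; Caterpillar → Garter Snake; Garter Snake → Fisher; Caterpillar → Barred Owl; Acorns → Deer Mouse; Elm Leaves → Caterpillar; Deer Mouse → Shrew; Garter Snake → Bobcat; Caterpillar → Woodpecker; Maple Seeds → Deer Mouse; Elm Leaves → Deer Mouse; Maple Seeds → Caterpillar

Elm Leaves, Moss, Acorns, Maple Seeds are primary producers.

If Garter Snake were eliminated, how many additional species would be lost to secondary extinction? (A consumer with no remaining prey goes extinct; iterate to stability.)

Remove Garter Snake.
Round 1: Fisher (all prey gone), Bobcat (all prey gone) → extinct.
No further losses. Total secondary extinctions: 2.

2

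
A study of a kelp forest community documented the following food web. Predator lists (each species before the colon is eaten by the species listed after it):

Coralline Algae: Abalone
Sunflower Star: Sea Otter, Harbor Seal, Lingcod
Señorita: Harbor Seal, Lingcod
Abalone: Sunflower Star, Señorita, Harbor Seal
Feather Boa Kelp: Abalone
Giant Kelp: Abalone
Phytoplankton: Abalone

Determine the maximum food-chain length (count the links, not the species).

One longest chain: Feather Boa Kelp → Abalone → Sunflower Star → Sea Otter.
It has 4 species and 3 links.

3 links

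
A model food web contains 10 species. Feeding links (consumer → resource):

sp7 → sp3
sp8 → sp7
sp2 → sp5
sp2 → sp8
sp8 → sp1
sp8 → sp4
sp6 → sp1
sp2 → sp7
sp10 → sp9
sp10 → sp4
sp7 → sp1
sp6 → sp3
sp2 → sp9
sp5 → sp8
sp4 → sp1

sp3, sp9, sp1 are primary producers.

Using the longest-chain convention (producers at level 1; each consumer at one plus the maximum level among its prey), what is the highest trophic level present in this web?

Producers (level 1): sp3, sp9, sp1.
sp3 → sp7 → sp8 → sp5 → sp2 gives sp2 level 5.
No species has a prey at level 5, so no species reaches level 6.

5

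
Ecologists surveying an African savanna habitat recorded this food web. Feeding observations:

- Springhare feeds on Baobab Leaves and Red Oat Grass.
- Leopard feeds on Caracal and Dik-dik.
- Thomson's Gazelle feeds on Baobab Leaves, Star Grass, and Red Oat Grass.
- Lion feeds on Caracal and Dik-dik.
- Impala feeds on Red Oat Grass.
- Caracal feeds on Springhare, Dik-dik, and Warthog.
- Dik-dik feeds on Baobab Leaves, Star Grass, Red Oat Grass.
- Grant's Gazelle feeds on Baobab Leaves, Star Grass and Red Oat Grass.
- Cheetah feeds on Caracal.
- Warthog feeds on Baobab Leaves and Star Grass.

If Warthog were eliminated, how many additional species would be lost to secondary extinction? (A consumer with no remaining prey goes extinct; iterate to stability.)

Remove Warthog.
Every predator of it retains at least one other prey: Caracal still has Springhare, Dik-dik.
No consumer loses all prey, so no secondary extinctions occur.

0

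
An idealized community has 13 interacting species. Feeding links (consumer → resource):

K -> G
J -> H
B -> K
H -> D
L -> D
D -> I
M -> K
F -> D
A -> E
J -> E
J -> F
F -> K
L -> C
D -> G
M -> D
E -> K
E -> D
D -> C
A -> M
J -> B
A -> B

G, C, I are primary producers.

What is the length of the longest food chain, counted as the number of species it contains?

One longest chain: G → K → B → J.
It has 4 species and 3 links.

4 species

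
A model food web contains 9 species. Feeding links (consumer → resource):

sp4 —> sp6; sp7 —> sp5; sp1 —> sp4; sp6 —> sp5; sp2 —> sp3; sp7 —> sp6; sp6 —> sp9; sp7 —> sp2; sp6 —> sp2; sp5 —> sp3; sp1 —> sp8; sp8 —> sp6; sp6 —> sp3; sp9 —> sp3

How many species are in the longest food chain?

One longest chain: sp3 → sp9 → sp6 → sp4 → sp1.
It has 5 species and 4 links.

5 species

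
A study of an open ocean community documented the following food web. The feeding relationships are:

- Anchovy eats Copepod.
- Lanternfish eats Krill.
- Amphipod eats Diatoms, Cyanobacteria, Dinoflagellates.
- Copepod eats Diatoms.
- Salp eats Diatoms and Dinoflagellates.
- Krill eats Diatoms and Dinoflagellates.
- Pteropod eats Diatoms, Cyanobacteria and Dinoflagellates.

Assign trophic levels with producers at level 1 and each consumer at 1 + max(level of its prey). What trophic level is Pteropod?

Trophic level 2

Diatoms is a producer → level 1.
Pteropod eats Diatoms (level 1); other prey at levels: Dinoflagellates 1, Cyanobacteria 1 → level 2.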